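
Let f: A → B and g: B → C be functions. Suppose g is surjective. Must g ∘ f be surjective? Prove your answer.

not surjective

No. Take A = {0}, B = C = {0, 1, 2, 3}, f(0) = 0, and g = identity (surjective).
Then (g ∘ f)(0) = 0, and 3 ∈ C has no preimage under g ∘ f, so g ∘ f is not surjective.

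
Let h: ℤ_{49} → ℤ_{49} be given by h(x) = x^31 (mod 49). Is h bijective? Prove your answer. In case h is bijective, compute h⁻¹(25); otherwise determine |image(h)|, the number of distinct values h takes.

43

h(0) = 0^31 = 0.
h(7): Repeated squaring mod 49: 7^1 ≡ 7, 7^2 ≡ 7² = 49 ≡ 0, 7^4 ≡ 0² = 0, 7^8 ≡ 0² = 0, 7^16 ≡ 0² = 0. Since 31 = 16 + 8 + 4 + 2 + 1, 7^31 ≡ 0·0·0·0·7: 0·0 = 0, then 0·0 = 0, then 0·0 = 0, then 0·7 = 0. So 7^31 ≡ 0 (mod 49).
So h(0) = h(7) = 0 while 0 ≠ 7, so h is not injective, hence not bijective.
Since h is not bijective, we determine |image(h)|. Computing x^31 mod 49 for each x (by repeated squaring, reducing mod 49 at every step), the values h(0), h(1), …, h(48) are: 0, 1, 44, 45, 25, 26, 20, 0, 22, 16, 17, 46, 47, 41, 0, 43, 37, 38, 18, 19, 13, 0, 15, 9, 10, 39, 40, 34, 0, 36, 30, 31, 11, 12, 6, 0, 8, 2, 3, 32, 33, 27, 0, 29, 23, 24, 4, 5, 48.
The distinct values are {0, 1, 2, 3, 4, 5, 6, 8, 9, 10, 11, 12, 13, 15, 16, 17, 18, 19, 20, 22, 23, 24, 25, 26, 27, 29, 30, 31, 32, 33, 34, 36, 37, 38, 39, 40, 41, 43, 44, 45, 46, 47, 48}; there are 43 of them.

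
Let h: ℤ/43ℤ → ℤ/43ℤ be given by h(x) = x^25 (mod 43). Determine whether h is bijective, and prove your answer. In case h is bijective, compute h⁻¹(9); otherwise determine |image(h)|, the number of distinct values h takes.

Since 43 is prime, the nonzero elements of ℤ/43ℤ form a cyclic group of order 42.
As gcd(25, 42) = 1, raising to the 25th power is a bijection on this group: if s^25 ≡ t^25 then (st^{−1})^25 = 1, and the only element of order dividing gcd(25, 42) = 1 is 1, so s = t.
With h(0) = 0 this makes h injective on all of ℤ/43ℤ, hence bijective (finite equal-size domain and codomain). In particular h is bijective.
Since h is bijective, we find the preimage of 9. The inverse of x ↦ x^25 on (ℤ/43ℤ)^× is x ↦ x^37, because 25·37 = 925 = 22·42 + 1 ≡ 1 (mod 42) and x^{42} = 1 for x ≠ 0 (Fermat). So h⁻¹(9) = 9^37 mod 43.
Repeated squaring mod 43: 9^1 ≡ 9, 9^2 ≡ 9² = 81 ≡ 38, 9^4 ≡ 38² = 1444 ≡ 25, 9^8 ≡ 25² = 625 ≡ 23, 9^16 ≡ 23² = 529 ≡ 13, 9^32 ≡ 13² = 169 ≡ 40. Since 37 = 32 + 4 + 1, 9^37 ≡ 40·25·9: 40·25 = 1000 ≡ 11, then 11·9 = 99 ≡ 13. So 9^37 ≡ 13 (mod 43).
Hence h⁻¹(9) = 13.

13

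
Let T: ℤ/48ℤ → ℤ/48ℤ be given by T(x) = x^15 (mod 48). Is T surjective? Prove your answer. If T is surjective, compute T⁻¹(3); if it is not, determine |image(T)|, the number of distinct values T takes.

T(0) = 0^15 = 0.
T(6): Repeated squaring mod 48: 6^1 ≡ 6, 6^2 ≡ 6² = 36, 6^4 ≡ 36² = 1296 ≡ 0, 6^8 ≡ 0² = 0. Since 15 = 8 + 4 + 2 + 1, 6^15 ≡ 0·0·36·6: 0·0 = 0, then 0·36 = 0, then 0·6 = 0. So 6^15 ≡ 0 (mod 48).
So T(0) = T(6) = 0 while 0 ≠ 6, so T is not injective.
A non-injective map from the 48-element set ℤ/48ℤ to itself takes at most 47 distinct values, so it cannot be surjective. Thus T is not surjective.
Since T is not surjective, we determine |image(T)|. Computing x^15 mod 48 for each x (by repeated squaring, reducing mod 48 at every step), the values T(0), T(1), …, T(47) are: 0, 1, 32, 27, 16, 29, 0, 7, 32, 9, 16, 35, 0, 37, 32, 15, 16, 17, 0, 43, 32, 45, 16, 23, 0, 25, 32, 3, 16, 5, 0, 31, 32, 33, 16, 11, 0, 13, 32, 39, 16, 41, 0, 19, 32, 21, 16, 47.
The distinct values are {0, 1, 3, 5, 7, 9, 11, 13, 15, 16, 17, 19, 21, 23, 25, 27, 29, 31, 32, 33, 35, 37, 39, 41, 43, 45, 47}; there are 27 of them.

27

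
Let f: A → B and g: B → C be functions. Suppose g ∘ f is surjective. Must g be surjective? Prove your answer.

Let c ∈ C. Since g ∘ f is surjective, some a ∈ A has g(f(a)) = c. Then b = f(a) ∈ B satisfies g(b) = c. So g is surjective.

surjective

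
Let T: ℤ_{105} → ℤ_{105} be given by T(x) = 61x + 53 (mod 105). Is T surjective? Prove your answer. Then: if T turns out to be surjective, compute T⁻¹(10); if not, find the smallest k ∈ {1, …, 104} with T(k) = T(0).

32

Since gcd(61, 105) = 1, 61 is invertible modulo 105. Euclid's algorithm: 105 = 1·61 + 44, 61 = 1·44 + 17, 44 = 2·17 + 10, 17 = 1·10 + 7, 10 = 1·7 + 3, 7 = 2·3 + 1; back-substituting gives 1 = 31·61 − 18·105, so 61⁻¹ ≡ 31 (mod 105).
Then y ↦ 31(y − 53) is a two-sided inverse to T, so every y ∈ ℤ_{105} has a preimage.
Therefore T is surjective.
Since T is surjective, we compute T⁻¹(10): solve 61x + 53 ≡ 10 (mod 105), i.e. 61x ≡ 62 (mod 105).
Multiplying by 61⁻¹ = 31 gives x ≡ 31·62 = 1922 = 18·105 + 32 ≡ 32 (mod 105).
Check: T(32) = 61·32 + 53 = 2005 = 19·105 + 10 ≡ 10 (mod 105).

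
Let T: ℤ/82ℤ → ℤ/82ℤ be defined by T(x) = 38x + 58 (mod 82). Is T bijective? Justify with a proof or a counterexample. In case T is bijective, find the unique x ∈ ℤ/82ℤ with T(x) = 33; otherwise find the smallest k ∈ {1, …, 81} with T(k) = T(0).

41

We have gcd(38, 82) = 2 > 1. Taking s = 0 and t = 41: T(0) = 58 and T(41) = 38·41 + 58 = 1616 ≡ 58 (mod 82).
So T(0) = T(41) while 0 ≠ 41, thus T is not injective, hence not bijective.
Since T is not bijective, we find the least positive k with T(k) = T(0): this means 38k ≡ 0 (mod 82), i.e. 82 ∣ 38k. Since gcd(38, 82) = 2, dividing through by 2 this holds exactly when 41 ∣ 19k, and as gcd(19, 41) = 1, exactly when 41 ∣ k.
The smallest positive such k is 41.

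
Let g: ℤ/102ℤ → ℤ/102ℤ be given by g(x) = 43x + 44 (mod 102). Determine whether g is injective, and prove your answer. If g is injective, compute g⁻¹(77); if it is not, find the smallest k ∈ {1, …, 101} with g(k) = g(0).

Suppose g(a) = g(b) in ℤ/102ℤ. Then 43a + 44 ≡ 43b + 44 (mod 102), hence 43(a − b) ≡ 0 (mod 102).
Since gcd(43, 102) = 1, 43 is invertible modulo 102, thus a − b ≡ 0 (mod 102), i.e. a = b.
Thus g is injective.
We now compute 43⁻¹ mod 102 explicitly. Euclid's algorithm: 102 = 2·43 + 16, 43 = 2·16 + 11, 16 = 1·11 + 5, 11 = 2·5 + 1; back-substituting gives 1 = 19·43 − 8·102, so 43⁻¹ ≡ 19 (mod 102).
Since g is injective, we compute g⁻¹(77): solve 43x + 44 ≡ 77 (mod 102), i.e. 43x ≡ 33 (mod 102).
Multiplying by 43⁻¹ = 19 gives x ≡ 19·33 = 627 = 6·102 + 15 ≡ 15 (mod 102).
Check: g(15) = 43·15 + 44 = 689 = 6·102 + 77 ≡ 77 (mod 102).

15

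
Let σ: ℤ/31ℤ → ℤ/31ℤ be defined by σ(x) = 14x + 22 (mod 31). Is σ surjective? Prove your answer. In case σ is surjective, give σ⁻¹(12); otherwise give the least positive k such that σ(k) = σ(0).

Since gcd(14, 31) = 1, 14 is invertible modulo 31. Euclid's algorithm: 31 = 2·14 + 3, 14 = 4·3 + 2, 3 = 1·2 + 1; back-substituting gives 1 = 20·14 − 9·31, so 14⁻¹ ≡ 20 (mod 31).
Then y ↦ 20(y − 22) is a two-sided inverse to σ, so every y ∈ ℤ/31ℤ has a preimage.
Thus σ is surjective.
Since σ is surjective, we find σ⁻¹(12): we need 14x ≡ 12 − 22 ≡ 21 (mod 31). Using 14⁻¹ = 20: x ≡ 20·21 = 420 = 13·31 + 17, so x = 17.
Check: σ(17) = 14·17 + 22 = 260 = 8·31 + 12 ≡ 12 (mod 31).

17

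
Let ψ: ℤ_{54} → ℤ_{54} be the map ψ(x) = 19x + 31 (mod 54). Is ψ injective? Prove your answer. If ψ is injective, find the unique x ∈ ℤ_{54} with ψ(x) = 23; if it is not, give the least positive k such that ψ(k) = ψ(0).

28

By definition, ψ is injective when ψ(s) = ψ(t) forces s = t.
Suppose ψ(s) = ψ(t) in ℤ_{54}. Then 19s + 31 ≡ 19t + 31 (mod 54), hence 19(s − t) ≡ 0 (mod 54).
Since gcd(19, 54) = 1, 19 is invertible modulo 54, hence s − t ≡ 0 (mod 54), i.e. s = t.
Hence ψ is injective.
We now compute 19⁻¹ mod 54 explicitly. Euclid's algorithm: 54 = 2·19 + 16, 19 = 1·16 + 3, 16 = 5·3 + 1; back-substituting gives 1 = 37·19 − 13·54, so 19⁻¹ ≡ 37 (mod 54).
Since ψ is injective, we find ψ⁻¹(23): we need 19x ≡ 23 − 31 ≡ 46 (mod 54). Using 19⁻¹ = 37: x ≡ 37·46 = 1702 = 31·54 + 28, so x = 28.
Check: ψ(28) = 19·28 + 31 = 563 = 10·54 + 23 ≡ 23 (mod 54).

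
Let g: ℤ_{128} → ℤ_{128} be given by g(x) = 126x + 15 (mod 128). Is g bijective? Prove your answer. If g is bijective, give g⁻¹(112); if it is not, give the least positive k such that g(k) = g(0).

64

We have gcd(126, 128) = 2 > 1. Taking u = 0 and v = 64: g(0) = 15 and g(64) = 126·64 + 15 = 8079 ≡ 15 (mod 128).
So g(0) = g(64) while 0 ≠ 64, therefore g is not injective, hence not bijective.
Since g is not bijective, we find the least positive k with g(k) = g(0): this means 126k ≡ 0 (mod 128), i.e. 128 ∣ 126k. Since gcd(126, 128) = 2, dividing through by 2 this holds exactly when 64 ∣ 63k, and as gcd(63, 64) = 1, exactly when 64 ∣ k.
The smallest positive such k is 64.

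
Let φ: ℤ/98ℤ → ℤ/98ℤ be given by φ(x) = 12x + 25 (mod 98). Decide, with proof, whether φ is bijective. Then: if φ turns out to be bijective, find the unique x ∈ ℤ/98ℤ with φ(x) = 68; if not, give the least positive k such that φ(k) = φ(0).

49

We have gcd(12, 98) = 2 > 1. Taking x_1 = 0 and x_2 = 49: φ(0) = 25 and φ(49) = 12·49 + 25 = 613 ≡ 25 (mod 98).
So φ(0) = φ(49) while 0 ≠ 49, hence φ is not injective, hence not bijective.
Since φ is not bijective, we find the least positive k with φ(k) = φ(0): this means 12k ≡ 0 (mod 98), i.e. 98 ∣ 12k. Since gcd(12, 98) = 2, dividing through by 2 this holds exactly when 49 ∣ 6k, and as gcd(6, 49) = 1, exactly when 49 ∣ k.
The smallest positive such k is 49.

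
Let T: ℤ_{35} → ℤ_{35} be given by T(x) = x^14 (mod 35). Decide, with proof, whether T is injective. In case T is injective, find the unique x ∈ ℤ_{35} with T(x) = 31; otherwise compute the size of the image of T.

12

T(1) = 1^14 = 1.
T(6): Repeated squaring mod 35: 6^1 ≡ 6, 6^2 ≡ 6² = 36 ≡ 1, 6^4 ≡ 1² = 1, 6^8 ≡ 1² = 1. Since 14 = 8 + 4 + 2, 6^14 ≡ 1·1·1: 1·1 = 1, then 1·1 = 1. So 6^14 ≡ 1 (mod 35).
So T(1) = T(6) = 1 while 1 ≠ 6, thus T is not injective.
Since T is not injective, we determine |image(T)|. Computing x^14 mod 35 for each x (by repeated squaring, reducing mod 35 at every step), the values T(0), T(1), …, T(34) are: 0, 1, 4, 9, 16, 25, 1, 14, 29, 11, 30, 16, 4, 29, 21, 15, 11, 9, 9, 11, 15, 21, 29, 4, 16, 30, 11, 29, 14, 1, 25, 16, 9, 4, 1.
The distinct values are {0, 1, 4, 9, 11, 14, 15, 16, 21, 25, 29, 30}; there are 12 of them.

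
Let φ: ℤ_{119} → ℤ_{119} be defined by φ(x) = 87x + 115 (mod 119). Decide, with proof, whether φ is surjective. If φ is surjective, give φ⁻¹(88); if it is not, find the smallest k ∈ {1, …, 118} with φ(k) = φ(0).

12

Since gcd(87, 119) = 1, 87 is invertible modulo 119. Euclid's algorithm: 119 = 1·87 + 32, 87 = 2·32 + 23, 32 = 1·23 + 9, 23 = 2·9 + 5, 9 = 1·5 + 4, 5 = 1·4 + 1; back-substituting gives 1 = 26·87 − 19·119, so 87⁻¹ ≡ 26 (mod 119).
Then y ↦ 26(y − 115) is a two-sided inverse to φ, so every y ∈ ℤ_{119} has a preimage.
So φ is surjective.
Since φ is surjective, we compute φ⁻¹(88): solve 87x + 115 ≡ 88 (mod 119), i.e. 87x ≡ 92 (mod 119).
Multiplying by 87⁻¹ = 26 gives x ≡ 26·92 = 2392 = 20·119 + 12 ≡ 12 (mod 119).
Check: φ(12) = 87·12 + 115 = 1159 = 9·119 + 88 ≡ 88 (mod 119).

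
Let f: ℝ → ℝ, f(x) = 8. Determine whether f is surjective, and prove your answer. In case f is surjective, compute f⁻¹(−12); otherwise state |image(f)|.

1

f(x) = 8 for all x, so 9 has no preimage and f is not surjective.
Since f is not surjective, we state |image(f)|: the image of f is {8}, which has 1 element.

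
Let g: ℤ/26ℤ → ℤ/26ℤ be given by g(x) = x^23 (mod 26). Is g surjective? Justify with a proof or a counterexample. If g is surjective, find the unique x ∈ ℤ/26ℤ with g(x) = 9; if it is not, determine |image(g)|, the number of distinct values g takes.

3

Computing x^23 mod 26 for each x (by repeated squaring, reducing mod 26 at every step), the values g(0), g(1), …, g(25) are: 0, 1, 20, 9, 10, 21, 24, 15, 18, 3, 4, 19, 12, 13, 14, 7, 22, 23, 8, 11, 2, 5, 16, 17, 6, 25.
Every element of ℤ/26ℤ appears exactly once in this list, so g is a bijection, and in particular surjective.
Since g is surjective, we read off the preimage of 9 from the same table: g(3) = 9, so g⁻¹(9) = 3.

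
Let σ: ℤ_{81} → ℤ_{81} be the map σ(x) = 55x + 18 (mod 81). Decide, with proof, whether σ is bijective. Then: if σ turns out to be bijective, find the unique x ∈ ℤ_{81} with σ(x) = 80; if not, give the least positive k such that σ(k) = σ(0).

By definition, σ is injective if σ(s) = σ(t) implies s = t.
If σ(s) = σ(t), then 55s ≡ 55t (mod 81). Because gcd(55, 81) = 1, we may cancel 55 to get s ≡ t (mod 81).
We now compute 55⁻¹ mod 81 explicitly. Euclid's algorithm: 81 = 1·55 + 26, 55 = 2·26 + 3, 26 = 8·3 + 2, 3 = 1·2 + 1; back-substituting gives 1 = 28·55 − 19·81, so 55⁻¹ ≡ 28 (mod 81).
For any y ∈ ℤ_{81}, x = 28(y − 18) mod 81 satisfies σ(x) = 55·28(y − 18) + 18 ≡ y (since 55·28 ≡ 1 mod 81). So every y has a preimage.
So σ is bijective.
Since σ is bijective, we find σ⁻¹(80): we need 55x ≡ 80 − 18 ≡ 62 (mod 81). Using 55⁻¹ = 28: x ≡ 28·62 = 1736 = 21·81 + 35, so x = 35.
Check: σ(35) = 55·35 + 18 = 1943 = 23·81 + 80 ≡ 80 (mod 81).

35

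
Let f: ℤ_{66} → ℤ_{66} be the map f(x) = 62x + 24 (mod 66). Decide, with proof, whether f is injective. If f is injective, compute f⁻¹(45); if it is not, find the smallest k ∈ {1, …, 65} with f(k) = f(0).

33

Recall: f is injective if f(s) = f(t) implies s = t.
We have gcd(62, 66) = 2 > 1. Taking s = 0 and t = 33: f(0) = 24 and f(33) = 62·33 + 24 = 2070 ≡ 24 (mod 66).
So f(0) = f(33) while 0 ≠ 33, thus f is not injective.
Since f is not injective, we find the least positive k with f(k) = f(0): this means 62k ≡ 0 (mod 66), i.e. 66 ∣ 62k. Since gcd(62, 66) = 2, dividing through by 2 this holds exactly when 33 ∣ 31k, and as gcd(31, 33) = 1, exactly when 33 ∣ k.
The smallest positive such k is 33.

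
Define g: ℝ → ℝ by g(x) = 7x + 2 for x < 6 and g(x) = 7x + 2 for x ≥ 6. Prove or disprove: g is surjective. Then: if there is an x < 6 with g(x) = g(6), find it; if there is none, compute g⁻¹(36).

Both pieces are strictly increasing (slopes 7 and 7), so each is injective on its own interval.
The left piece maps (−∞, 6) onto (−∞, 44); the right piece maps [6, ∞) onto [44, ∞).
These images together cover ℝ, so g is surjective.
Because the two images are disjoint, no x < 6 has g(x) = g(6), so we compute g⁻¹(36): 36 lies in (−∞, 44), so solve 7x + 2 = 36: x = (36 − 2)/7 = 34/7.

34/7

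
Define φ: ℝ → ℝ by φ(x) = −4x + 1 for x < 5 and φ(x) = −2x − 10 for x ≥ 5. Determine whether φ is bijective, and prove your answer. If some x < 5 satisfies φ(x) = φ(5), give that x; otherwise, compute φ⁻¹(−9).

Both pieces are strictly decreasing (slopes −4 and −2), so each is injective on its own interval.
The left piece maps (−∞, 5) onto (−19, ∞); the right piece maps [5, ∞) onto (−∞, −20].
The images leave a gap (−19 has no preimage), so φ is not surjective, hence not bijective.
Because the two images are disjoint, no x < 5 has φ(x) = φ(5), so we compute φ⁻¹(−9): −9 lies in (−19, ∞), so solve −4x + 1 = −9: x = (−9 − 1)/(−4) = 5/2.

5/2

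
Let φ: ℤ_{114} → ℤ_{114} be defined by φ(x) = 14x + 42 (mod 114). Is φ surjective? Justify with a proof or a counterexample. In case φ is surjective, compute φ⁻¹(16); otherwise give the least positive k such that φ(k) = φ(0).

Since gcd(14, 114) = 2, we have 14x ≡ 0 (mod 2) for all x, so φ(x) ≡ 0 (mod 2).
But 1 ≢ 0 (mod 2), so 1 ∈ ℤ_{114} has no preimage. So φ is not surjective.
Since φ is not surjective, we find the least positive k with φ(k) = φ(0): this means 14k ≡ 0 (mod 114), i.e. 114 ∣ 14k. Since gcd(14, 114) = 2, dividing through by 2 this holds exactly when 57 ∣ 7k, and as gcd(7, 57) = 1, exactly when 57 ∣ k.
The smallest positive such k is 57.

57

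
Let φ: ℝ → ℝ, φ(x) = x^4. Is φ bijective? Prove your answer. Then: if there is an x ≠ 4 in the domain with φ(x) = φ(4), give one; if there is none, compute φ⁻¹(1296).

-4

φ(4) = 256 = (−4)^4 = φ(−4) (since 4 is even), with 4 ≠ −4. So φ is not injective, hence not bijective.
For the follow-up, such an x exists: taking x = −4 ∈ ℝ gives φ(−4) = 256 = φ(4) with −4 ≠ 4.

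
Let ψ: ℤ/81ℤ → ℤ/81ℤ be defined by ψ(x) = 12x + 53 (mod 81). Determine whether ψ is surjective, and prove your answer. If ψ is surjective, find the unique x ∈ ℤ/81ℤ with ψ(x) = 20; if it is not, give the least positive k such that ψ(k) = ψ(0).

Recall: surjectivity means every element of the codomain has a preimage under ψ.
Since gcd(12, 81) = 3, we have 12x ≡ 0 (mod 3) for all x, so ψ(x) ≡ 2 (mod 3).
But 0 ≢ 2 (mod 3), so 0 ∈ ℤ/81ℤ has no preimage. Hence ψ is not surjective.
Since ψ is not surjective, we find the least positive k with ψ(k) = ψ(0): this means 12k ≡ 0 (mod 81), i.e. 81 ∣ 12k. Since gcd(12, 81) = 3, dividing through by 3 this holds exactly when 27 ∣ 4k, and as gcd(4, 27) = 1, exactly when 27 ∣ k.
The smallest positive such k is 27.

27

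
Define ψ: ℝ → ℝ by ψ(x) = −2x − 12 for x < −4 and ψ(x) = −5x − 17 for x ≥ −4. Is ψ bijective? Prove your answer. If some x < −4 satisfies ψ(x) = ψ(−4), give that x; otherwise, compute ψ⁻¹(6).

Both pieces are strictly decreasing (slopes −2 and −5), so each is injective on its own interval.
The left piece maps (−∞, −4) onto (−4, ∞); the right piece maps [−4, ∞) onto (−∞, 3].
These images overlap. In particular ψ(−4) = 3 (right piece), and solving −2x − 12 = 3 on the left piece gives x = −15/2 < −4.
So ψ(−15/2) = ψ(−4) with −15/2 ≠ −4, and ψ is not injective, hence not bijective. This x = −15/2 is the requested value below −4.

-15/2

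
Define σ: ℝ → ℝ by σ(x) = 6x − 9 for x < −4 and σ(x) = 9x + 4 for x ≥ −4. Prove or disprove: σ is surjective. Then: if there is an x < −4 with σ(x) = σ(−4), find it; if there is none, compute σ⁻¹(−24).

-28/9

Both pieces are strictly increasing (slopes 6 and 9), so each is injective on its own interval.
The left piece maps (−∞, −4) onto (−∞, −33); the right piece maps [−4, ∞) onto [−32, ∞).
The union (−∞, −33) ∪ [−32, ∞) omits the interval between −33 and −32; in particular −33 has no preimage. So σ is not surjective.
Because the two images are disjoint, no x < −4 has σ(x) = σ(−4), so we compute σ⁻¹(−24): −24 lies in [−32, ∞), so solve 9x + 4 = −24: x = (−24 − 4)/9 = −28/9.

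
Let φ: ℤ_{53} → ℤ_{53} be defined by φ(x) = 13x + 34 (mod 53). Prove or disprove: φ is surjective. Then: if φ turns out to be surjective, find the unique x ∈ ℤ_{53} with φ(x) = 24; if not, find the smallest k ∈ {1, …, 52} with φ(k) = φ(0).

40

Since gcd(13, 53) = 1, 13 is invertible modulo 53. Euclid's algorithm: 53 = 4·13 + 1; back-substituting gives 1 = 49·13 − 12·53, so 13⁻¹ ≡ 49 (mod 53).
Then y ↦ 49(y − 34) is a two-sided inverse to φ, so every y ∈ ℤ_{53} has a preimage.
Thus φ is surjective.
Since φ is surjective, we compute φ⁻¹(24): solve 13x + 34 ≡ 24 (mod 53), i.e. 13x ≡ 43 (mod 53).
Multiplying by 13⁻¹ = 49 gives x ≡ 49·43 = 2107 = 39·53 + 40 ≡ 40 (mod 53).
Check: φ(40) = 13·40 + 34 = 554 = 10·53 + 24 ≡ 24 (mod 53).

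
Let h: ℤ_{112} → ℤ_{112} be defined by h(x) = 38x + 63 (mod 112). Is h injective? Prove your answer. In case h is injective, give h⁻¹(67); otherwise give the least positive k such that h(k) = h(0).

We have gcd(38, 112) = 2 > 1. Taking u = 0 and v = 56: h(0) = 63 and h(56) = 38·56 + 63 = 2191 ≡ 63 (mod 112).
So h(0) = h(56) while 0 ≠ 56, therefore h is not injective.
Since h is not injective, we find the least positive k with h(k) = h(0): this means 38k ≡ 0 (mod 112), i.e. 112 ∣ 38k. Since gcd(38, 112) = 2, dividing through by 2 this holds exactly when 56 ∣ 19k, and as gcd(19, 56) = 1, exactly when 56 ∣ k.
The smallest positive such k is 56.

56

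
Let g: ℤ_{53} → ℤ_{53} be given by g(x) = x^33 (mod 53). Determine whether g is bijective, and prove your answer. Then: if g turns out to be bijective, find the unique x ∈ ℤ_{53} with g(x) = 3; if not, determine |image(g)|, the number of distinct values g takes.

Since 53 is prime, the nonzero elements of ℤ_{53} form a cyclic group of order 52.
As gcd(33, 52) = 1, raising to the 33rd power is a bijection on this group: if s^33 ≡ t^33 then (st^{−1})^33 = 1, and the only element of order dividing gcd(33, 52) = 1 is 1, so s = t.
With g(0) = 0 this makes g injective on all of ℤ_{53}, hence bijective (finite equal-size domain and codomain). In particular g is bijective.
Since g is bijective, we find the preimage of 3. The inverse of x ↦ x^33 on (ℤ_{53})^× is x ↦ x^41, because 33·41 = 1353 = 26·52 + 1 ≡ 1 (mod 52) and x^{52} = 1 for x ≠ 0 (Fermat). So g⁻¹(3) = 3^41 mod 53.
Repeated squaring mod 53: 3^1 ≡ 3, 3^2 ≡ 3² = 9, 3^4 ≡ 9² = 81 ≡ 28, 3^8 ≡ 28² = 784 ≡ 42, 3^16 ≡ 42² = 1764 ≡ 15, 3^32 ≡ 15² = 225 ≡ 13. Since 41 = 32 + 8 + 1, 3^41 ≡ 13·42·3: 13·42 = 546 ≡ 16, then 16·3 = 48. So 3^41 ≡ 48 (mod 53).
Hence g⁻¹(3) = 48.

48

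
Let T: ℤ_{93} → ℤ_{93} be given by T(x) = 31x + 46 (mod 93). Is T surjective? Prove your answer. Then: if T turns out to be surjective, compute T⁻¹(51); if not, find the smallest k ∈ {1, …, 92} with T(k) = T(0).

Recall that surjectivity means every element of the codomain has a preimage under T.
Since gcd(31, 93) = 31, we have 31x ≡ 0 (mod 31) for all x, so T(x) ≡ 15 (mod 31).
But 0 ≢ 15 (mod 31), so 0 ∈ ℤ_{93} has no preimage. Hence T is not surjective.
Since T is not surjective, we find the least positive k with T(k) = T(0): this means 31k ≡ 0 (mod 93), i.e. 93 ∣ 31k. Since gcd(31, 93) = 31, dividing through by 31 this holds exactly when 3 ∣ k.
The smallest positive such k is 3.

3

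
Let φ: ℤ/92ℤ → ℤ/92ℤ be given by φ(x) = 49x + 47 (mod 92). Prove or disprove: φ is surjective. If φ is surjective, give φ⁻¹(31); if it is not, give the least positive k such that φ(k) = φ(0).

56

Recall: surjectivity means every element of the codomain has a preimage under φ.
Since gcd(49, 92) = 1, 49 is invertible modulo 92. Euclid's algorithm: 92 = 1·49 + 43, 49 = 1·43 + 6, 43 = 7·6 + 1; back-substituting gives 1 = 77·49 − 41·92, so 49⁻¹ ≡ 77 (mod 92).
For any y ∈ ℤ/92ℤ, x = 77(y − 47) mod 92 satisfies φ(x) = 49·77(y − 47) + 47 ≡ y (since 49·77 ≡ 1 mod 92). So every y has a preimage.
Thus φ is surjective.
Since φ is surjective, we find φ⁻¹(31): we need 49x ≡ 31 − 47 ≡ 76 (mod 92). Using 49⁻¹ = 77: x ≡ 77·76 = 5852 = 63·92 + 56, so x = 56.
Check: φ(56) = 49·56 + 47 = 2791 = 30·92 + 31 ≡ 31 (mod 92).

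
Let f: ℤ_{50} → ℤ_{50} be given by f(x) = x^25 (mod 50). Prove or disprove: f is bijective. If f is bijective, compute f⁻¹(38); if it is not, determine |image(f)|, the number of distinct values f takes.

f(0) = 0^25 = 0.
f(10): Repeated squaring mod 50: 10^1 ≡ 10, 10^2 ≡ 10² = 100 ≡ 0, 10^4 ≡ 0² = 0, 10^8 ≡ 0² = 0, 10^16 ≡ 0² = 0. Since 25 = 16 + 8 + 1, 10^25 ≡ 0·0·10: 0·0 = 0, then 0·10 = 0. So 10^25 ≡ 0 (mod 50).
So f(0) = f(10) = 0 while 0 ≠ 10, hence f is not injective, hence not bijective.
Since f is not bijective, we determine |image(f)|. Computing x^25 mod 50 for each x (by repeated squaring, reducing mod 50 at every step), the values f(0), f(1), …, f(49) are: 0, 1, 32, 43, 24, 25, 26, 7, 18, 49, 0, 1, 32, 43, 24, 25, 26, 7, 18, 49, 0, 1, 32, 43, 24, 25, 26, 7, 18, 49, 0, 1, 32, 43, 24, 25, 26, 7, 18, 49, 0, 1, 32, 43, 24, 25, 26, 7, 18, 49.
The distinct values are {0, 1, 7, 18, 24, 25, 26, 32, 43, 49}; there are 10 of them.

10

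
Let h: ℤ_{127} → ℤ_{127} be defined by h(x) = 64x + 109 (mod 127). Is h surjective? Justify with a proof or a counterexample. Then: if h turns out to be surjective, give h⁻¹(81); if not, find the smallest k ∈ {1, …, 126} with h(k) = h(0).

Since gcd(64, 127) = 1, 64 is invertible modulo 127. Euclid's algorithm: 127 = 1·64 + 63, 64 = 1·63 + 1; back-substituting gives 1 = 2·64 − 1·127, so 64⁻¹ ≡ 2 (mod 127).
Then y ↦ 2(y − 109) is a two-sided inverse to h, so every y ∈ ℤ_{127} has a preimage.
Hence h is surjective.
Since h is surjective, we compute h⁻¹(81): solve 64x + 109 ≡ 81 (mod 127), i.e. 64x ≡ 99 (mod 127).
Multiplying by 64⁻¹ = 2 gives x ≡ 2·99 = 198 = 1·127 + 71 ≡ 71 (mod 127).
Check: h(71) = 64·71 + 109 = 4653 = 36·127 + 81 ≡ 81 (mod 127).

71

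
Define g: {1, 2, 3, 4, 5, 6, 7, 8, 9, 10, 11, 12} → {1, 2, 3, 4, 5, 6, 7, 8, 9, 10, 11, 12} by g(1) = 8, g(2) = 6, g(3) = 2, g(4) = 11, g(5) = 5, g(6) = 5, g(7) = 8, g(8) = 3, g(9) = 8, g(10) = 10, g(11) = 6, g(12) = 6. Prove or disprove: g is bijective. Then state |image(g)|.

7

g(5) = 5 = g(6) with 5 ≠ 6, so g is not injective, hence not bijective.
The image of g is {2, 3, 5, 6, 8, 10, 11}, which has 7 elements.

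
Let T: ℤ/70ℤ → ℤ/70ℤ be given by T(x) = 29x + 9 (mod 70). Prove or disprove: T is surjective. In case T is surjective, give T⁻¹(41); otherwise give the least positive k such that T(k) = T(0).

Recall: T is surjective if every y in the codomain equals T(x) for some x in the domain.
Since gcd(29, 70) = 1, 29 is invertible modulo 70. Euclid's algorithm: 70 = 2·29 + 12, 29 = 2·12 + 5, 12 = 2·5 + 2, 5 = 2·2 + 1; back-substituting gives 1 = 29·29 − 12·70, so 29⁻¹ ≡ 29 (mod 70).
Then y ↦ 29(y − 9) is a two-sided inverse to T, so every y ∈ ℤ/70ℤ has a preimage.
Thus T is surjective.
Since T is surjective, we compute T⁻¹(41): solve 29x + 9 ≡ 41 (mod 70), i.e. 29x ≡ 32 (mod 70).
Multiplying by 29⁻¹ = 29 gives x ≡ 29·32 = 928 = 13·70 + 18 ≡ 18 (mod 70).
Check: T(18) = 29·18 + 9 = 531 = 7·70 + 41 ≡ 41 (mod 70).

18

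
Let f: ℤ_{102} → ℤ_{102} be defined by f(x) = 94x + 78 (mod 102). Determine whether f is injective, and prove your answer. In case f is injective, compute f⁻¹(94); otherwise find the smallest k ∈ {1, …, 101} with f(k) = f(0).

Recall: f is injective if f(x_1) = f(x_2) implies x_1 = x_2.
We have gcd(94, 102) = 2 > 1. Taking x_1 = 0 and x_2 = 51: f(0) = 78 and f(51) = 94·51 + 78 = 4872 ≡ 78 (mod 102).
So f(0) = f(51) while 0 ≠ 51, so f is not injective.
Since f is not injective, we find the least positive k with f(k) = f(0): this means 94k ≡ 0 (mod 102), i.e. 102 ∣ 94k. Since gcd(94, 102) = 2, dividing through by 2 this holds exactly when 51 ∣ 47k, and as gcd(47, 51) = 1, exactly when 51 ∣ k.
The smallest positive such k is 51.

51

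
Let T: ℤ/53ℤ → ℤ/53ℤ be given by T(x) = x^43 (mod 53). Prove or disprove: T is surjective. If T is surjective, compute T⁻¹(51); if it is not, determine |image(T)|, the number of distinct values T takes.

Since 53 is prime, the nonzero elements of ℤ/53ℤ form a cyclic group of order 52.
As gcd(43, 52) = 1, raising to the 43rd power is a bijection on this group: if x_1^43 ≡ x_2^43 then (x_1x_2^{−1})^43 = 1, and the only element of order dividing gcd(43, 52) = 1 is 1, so x_1 = x_2.
With T(0) = 0 this makes T injective on all of ℤ/53ℤ, hence bijective (finite equal-size domain and codomain). In particular T is surjective.
Since T is surjective, we find the preimage of 51. The inverse of x ↦ x^43 on (ℤ/53ℤ)^× is x ↦ x^23, because 43·23 = 989 = 19·52 + 1 ≡ 1 (mod 52) and x^{52} = 1 for x ≠ 0 (Fermat). So T⁻¹(51) = 51^23 mod 53.
Repeated squaring mod 53: 51^1 ≡ 51, 51^2 ≡ 51² = 2601 ≡ 4, 51^4 ≡ 4² = 16, 51^8 ≡ 16² = 256 ≡ 44, 51^16 ≡ 44² = 1936 ≡ 28. Since 23 = 16 + 4 + 2 + 1, 51^23 ≡ 28·16·4·51: 28·16 = 448 ≡ 24, then 24·4 = 96 ≡ 43, then 43·51 = 2193 ≡ 20. So 51^23 ≡ 20 (mod 53).
Hence T⁻¹(51) = 20.

20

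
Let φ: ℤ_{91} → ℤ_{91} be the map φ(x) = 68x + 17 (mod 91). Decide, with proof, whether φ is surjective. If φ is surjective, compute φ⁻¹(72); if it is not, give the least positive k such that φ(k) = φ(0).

53

Since gcd(68, 91) = 1, 68 is invertible modulo 91. Euclid's algorithm: 91 = 1·68 + 23, 68 = 2·23 + 22, 23 = 1·22 + 1; back-substituting gives 1 = 87·68 − 65·91, so 68⁻¹ ≡ 87 (mod 91).
Then y ↦ 87(y − 17) is a two-sided inverse to φ, so every y ∈ ℤ_{91} has a preimage.
So φ is surjective.
Since φ is surjective, we compute φ⁻¹(72): solve 68x + 17 ≡ 72 (mod 91), i.e. 68x ≡ 55 (mod 91).
Multiplying by 68⁻¹ = 87 gives x ≡ 87·55 = 4785 = 52·91 + 53 ≡ 53 (mod 91).
Check: φ(53) = 68·53 + 17 = 3621 = 39·91 + 72 ≡ 72 (mod 91).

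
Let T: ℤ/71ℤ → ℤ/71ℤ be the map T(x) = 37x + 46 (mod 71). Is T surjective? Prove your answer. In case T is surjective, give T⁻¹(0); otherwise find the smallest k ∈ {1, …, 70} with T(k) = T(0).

Recall: T is surjective if every y in the codomain equals T(x) for some x in the domain.
Since gcd(37, 71) = 1, 37 is invertible modulo 71. Euclid's algorithm: 71 = 1·37 + 34, 37 = 1·34 + 3, 34 = 11·3 + 1; back-substituting gives 1 = 48·37 − 25·71, so 37⁻¹ ≡ 48 (mod 71).
For any y ∈ ℤ/71ℤ, x = 48(y − 46) mod 71 satisfies T(x) = 37·48(y − 46) + 46 ≡ y (since 37·48 ≡ 1 mod 71). So every y has a preimage.
Therefore T is surjective.
Since T is surjective, we compute T⁻¹(0): solve 37x + 46 ≡ 0 (mod 71), i.e. 37x ≡ 25 (mod 71).
Multiplying by 37⁻¹ = 48 gives x ≡ 48·25 = 1200 = 16·71 + 64 ≡ 64 (mod 71).
Check: T(64) = 37·64 + 46 = 2414 = 34·71 + 0 ≡ 0 (mod 71).

64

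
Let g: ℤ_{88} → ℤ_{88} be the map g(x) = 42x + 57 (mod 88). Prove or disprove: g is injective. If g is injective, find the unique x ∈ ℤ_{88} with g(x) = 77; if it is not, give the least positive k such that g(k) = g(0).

By definition, g is injective if g(a) = g(b) implies a = b.
We have gcd(42, 88) = 2 > 1. Taking a = 0 and b = 44: g(0) = 57 and g(44) = 42·44 + 57 = 1905 ≡ 57 (mod 88).
So g(0) = g(44) while 0 ≠ 44, thus g is not injective.
Since g is not injective, we find the least positive k with g(k) = g(0): this means 42k ≡ 0 (mod 88), i.e. 88 ∣ 42k. Since gcd(42, 88) = 2, dividing through by 2 this holds exactly when 44 ∣ 21k, and as gcd(21, 44) = 1, exactly when 44 ∣ k.
The smallest positive such k is 44.

44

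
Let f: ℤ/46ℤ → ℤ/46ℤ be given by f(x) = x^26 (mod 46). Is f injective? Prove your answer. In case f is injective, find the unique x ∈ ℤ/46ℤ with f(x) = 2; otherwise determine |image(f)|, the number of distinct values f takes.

24

f(22): Repeated squaring mod 46: 22^1 ≡ 22, 22^2 ≡ 22² = 484 ≡ 24, 22^4 ≡ 24² = 576 ≡ 24, 22^8 ≡ 24² = 576 ≡ 24, 22^16 ≡ 24² = 576 ≡ 24. Since 26 = 16 + 8 + 2, 22^26 ≡ 24·24·24: 24·24 = 576 ≡ 24, then 24·24 = 576 ≡ 24. So 22^26 ≡ 24 (mod 46).
f(24): Repeated squaring mod 46: 24^1 ≡ 24, 24^2 ≡ 24² = 576 ≡ 24, 24^4 ≡ 24² = 576 ≡ 24, 24^8 ≡ 24² = 576 ≡ 24, 24^16 ≡ 24² = 576 ≡ 24. Since 26 = 16 + 8 + 2, 24^26 ≡ 24·24·24: 24·24 = 576 ≡ 24, then 24·24 = 576 ≡ 24. So 24^26 ≡ 24 (mod 46).
So f(22) = f(24) = 24 while 22 ≠ 24, so f is not injective.
Since f is not injective, we determine |image(f)|. Computing x^26 mod 46 for each x (by repeated squaring, reducing mod 46 at every step), the values f(0), f(1), …, f(45) are: 0, 1, 16, 35, 26, 27, 8, 9, 2, 29, 18, 13, 36, 41, 6, 25, 32, 31, 4, 3, 12, 39, 24, 23, 24, 39, 12, 3, 4, 31, 32, 25, 6, 41, 36, 13, 18, 29, 2, 9, 8, 27, 26, 35, 16, 1.
The distinct values are {0, 1, 2, 3, 4, 6, 8, 9, 12, 13, 16, 18, 23, 24, 25, 26, 27, 29, 31, 32, 35, 36, 39, 41}; there are 24 of them.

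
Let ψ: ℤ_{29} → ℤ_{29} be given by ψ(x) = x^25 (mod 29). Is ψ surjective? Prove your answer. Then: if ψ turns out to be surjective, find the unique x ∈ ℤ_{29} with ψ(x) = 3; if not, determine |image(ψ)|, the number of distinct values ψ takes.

21

Since 29 is prime, the nonzero elements of ℤ_{29} form a cyclic group of order 28.
As gcd(25, 28) = 1, raising to the 25th power is a bijection on this group: if s^25 ≡ t^25 then (st^{−1})^25 = 1, and the only element of order dividing gcd(25, 28) = 1 is 1, so s = t.
With ψ(0) = 0 this makes ψ injective on all of ℤ_{29}, hence bijective (finite equal-size domain and codomain). In particular ψ is surjective.
Since ψ is surjective, we find the preimage of 3. The inverse of x ↦ x^25 on (ℤ_{29})^× is x ↦ x^9, because 25·9 = 225 = 8·28 + 1 ≡ 1 (mod 28) and x^{28} = 1 for x ≠ 0 (Fermat). So ψ⁻¹(3) = 3^9 mod 29.
Repeated squaring mod 29: 3^1 ≡ 3, 3^2 ≡ 3² = 9, 3^4 ≡ 9² = 81 ≡ 23, 3^8 ≡ 23² = 529 ≡ 7. Since 9 = 8 + 1, 3^9 ≡ 7·3: 7·3 = 21. So 3^9 ≡ 21 (mod 29).
Hence ψ⁻¹(3) = 21.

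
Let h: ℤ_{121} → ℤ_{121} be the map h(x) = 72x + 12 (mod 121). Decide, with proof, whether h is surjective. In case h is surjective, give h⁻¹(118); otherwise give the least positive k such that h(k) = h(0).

25

Recall: surjectivity means every element of the codomain has a preimage under h.
Since gcd(72, 121) = 1, 72 is invertible modulo 121. Euclid's algorithm: 121 = 1·72 + 49, 72 = 1·49 + 23, 49 = 2·23 + 3, 23 = 7·3 + 2, 3 = 1·2 + 1; back-substituting gives 1 = 79·72 − 47·121, so 72⁻¹ ≡ 79 (mod 121).
For any y ∈ ℤ_{121}, x = 79(y − 12) mod 121 satisfies h(x) = 72·79(y − 12) + 12 ≡ y (since 72·79 ≡ 1 mod 121). So every y has a preimage.
Therefore h is surjective.
Since h is surjective, we compute h⁻¹(118): solve 72x + 12 ≡ 118 (mod 121), i.e. 72x ≡ 106 (mod 121).
Multiplying by 72⁻¹ = 79 gives x ≡ 79·106 = 8374 = 69·121 + 25 ≡ 25 (mod 121).
Check: h(25) = 72·25 + 12 = 1812 = 14·121 + 118 ≡ 118 (mod 121).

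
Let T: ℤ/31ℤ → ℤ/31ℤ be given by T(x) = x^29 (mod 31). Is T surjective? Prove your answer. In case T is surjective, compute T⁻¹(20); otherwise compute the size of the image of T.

Since 31 is prime, the nonzero elements of ℤ/31ℤ form a cyclic group of order 30.
As gcd(29, 30) = 1, raising to the 29th power is a bijection on this group: if s^29 ≡ t^29 then (st^{−1})^29 = 1, and the only element of order dividing gcd(29, 30) = 1 is 1, so s = t.
With T(0) = 0 this makes T injective on all of ℤ/31ℤ, hence bijective (finite equal-size domain and codomain). In particular T is surjective.
Since T is surjective, we find the preimage of 20. The inverse of x ↦ x^29 on (ℤ/31ℤ)^× is x ↦ x^29, because 29·29 = 841 = 28·30 + 1 ≡ 1 (mod 30) and x^{30} = 1 for x ≠ 0 (Fermat). So T⁻¹(20) = 20^29 mod 31.
Repeated squaring mod 31: 20^1 ≡ 20, 20^2 ≡ 20² = 400 ≡ 28, 20^4 ≡ 28² = 784 ≡ 9, 20^8 ≡ 9² = 81 ≡ 19, 20^16 ≡ 19² = 361 ≡ 20. Since 29 = 16 + 8 + 4 + 1, 20^29 ≡ 20·19·9·20: 20·19 = 380 ≡ 8, then 8·9 = 72 ≡ 10, then 10·20 = 200 ≡ 14. So 20^29 ≡ 14 (mod 31).
Hence T⁻¹(20) = 14.

14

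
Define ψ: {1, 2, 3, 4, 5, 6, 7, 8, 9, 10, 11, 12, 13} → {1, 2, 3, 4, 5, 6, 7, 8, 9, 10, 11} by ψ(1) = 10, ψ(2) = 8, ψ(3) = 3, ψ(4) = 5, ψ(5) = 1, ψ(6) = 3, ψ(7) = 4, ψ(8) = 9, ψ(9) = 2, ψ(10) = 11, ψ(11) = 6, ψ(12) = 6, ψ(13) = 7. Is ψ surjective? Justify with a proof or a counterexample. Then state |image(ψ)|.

11

Every element of the codomain has a preimage: 1 = ψ(5), 2 = ψ(9), 3 = ψ(3), 4 = ψ(7), 5 = ψ(4), 6 = ψ(11), 7 = ψ(13), 8 = ψ(2), 9 = ψ(8), 10 = ψ(1), 11 = ψ(10).
Hence ψ is surjective.
The image of ψ is {1, 2, 3, 4, 5, 6, 7, 8, 9, 10, 11}, which has 11 elements.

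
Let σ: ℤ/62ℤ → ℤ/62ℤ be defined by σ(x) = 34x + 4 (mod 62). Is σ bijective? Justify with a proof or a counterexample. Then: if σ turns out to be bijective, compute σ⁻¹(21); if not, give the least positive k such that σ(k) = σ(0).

31

We have gcd(34, 62) = 2 > 1. Taking x_1 = 0 and x_2 = 31: σ(0) = 4 and σ(31) = 34·31 + 4 = 1058 ≡ 4 (mod 62).
So σ(0) = σ(31) while 0 ≠ 31, therefore σ is not injective, hence not bijective.
Since σ is not bijective, we find the least positive k with σ(k) = σ(0): this means 34k ≡ 0 (mod 62), i.e. 62 ∣ 34k. Since gcd(34, 62) = 2, dividing through by 2 this holds exactly when 31 ∣ 17k, and as gcd(17, 31) = 1, exactly when 31 ∣ k.
The smallest positive such k is 31.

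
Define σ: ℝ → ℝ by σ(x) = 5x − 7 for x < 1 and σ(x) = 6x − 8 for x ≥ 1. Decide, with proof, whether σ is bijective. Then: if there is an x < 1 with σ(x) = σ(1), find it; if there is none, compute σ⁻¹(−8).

Both pieces are strictly increasing (slopes 5 and 6), so each is injective on its own interval.
The left piece maps (−∞, 1) onto (−∞, −2); the right piece maps [1, ∞) onto [−2, ∞).
Since −2 = −2, the images partition ℝ: σ is injective and surjective, hence bijective.
Because the two images are disjoint, no x < 1 has σ(x) = σ(1), so we compute σ⁻¹(−8): −8 lies in (−∞, −2), so solve 5x − 7 = −8: x = (−8 + 7)/5 = −1/5.

-1/5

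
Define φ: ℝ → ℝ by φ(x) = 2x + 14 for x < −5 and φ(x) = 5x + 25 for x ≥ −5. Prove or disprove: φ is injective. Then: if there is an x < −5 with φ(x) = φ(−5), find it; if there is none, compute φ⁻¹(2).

Both pieces are strictly increasing (slopes 2 and 5), so each is injective on its own interval.
The left piece maps (−∞, −5) onto (−∞, 4); the right piece maps [−5, ∞) onto [0, ∞).
These images overlap. In particular φ(−5) = 0 (right piece), and solving 2x + 14 = 0 on the left piece gives x = −7 < −5.
So φ(−7) = φ(−5) with −7 ≠ −5, and φ is not injective. This x = −7 is the requested value below −5.

-7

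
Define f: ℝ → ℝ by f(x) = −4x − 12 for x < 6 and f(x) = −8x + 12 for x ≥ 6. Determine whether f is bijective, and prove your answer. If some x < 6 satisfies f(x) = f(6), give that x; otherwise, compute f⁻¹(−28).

4

Both pieces are strictly decreasing (slopes −4 and −8), so each is injective on its own interval.
The left piece maps (−∞, 6) onto (−36, ∞); the right piece maps [6, ∞) onto (−∞, −36].
Since −36 = −36, the images partition ℝ: f is injective and surjective, hence bijective.
Because the two images are disjoint, no x < 6 has f(x) = f(6), so we compute f⁻¹(−28): −28 lies in (−36, ∞), so solve −4x − 12 = −28: x = (−28 + 12)/(−4) = 4.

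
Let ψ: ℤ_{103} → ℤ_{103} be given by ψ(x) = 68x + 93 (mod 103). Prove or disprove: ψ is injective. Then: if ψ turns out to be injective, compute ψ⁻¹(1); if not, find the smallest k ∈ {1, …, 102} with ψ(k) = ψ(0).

Suppose ψ(s) = ψ(t) in ℤ_{103}. Then 68s + 93 ≡ 68t + 93 (mod 103), hence 68(s − t) ≡ 0 (mod 103).
Since gcd(68, 103) = 1, 68 is invertible modulo 103, hence s − t ≡ 0 (mod 103), i.e. s = t.
Thus ψ is injective.
We now compute 68⁻¹ mod 103 explicitly. Euclid's algorithm: 103 = 1·68 + 35, 68 = 1·35 + 33, 35 = 1·33 + 2, 33 = 16·2 + 1; back-substituting gives 1 = 50·68 − 33·103, so 68⁻¹ ≡ 50 (mod 103).
Since ψ is injective, we compute ψ⁻¹(1): solve 68x + 93 ≡ 1 (mod 103), i.e. 68x ≡ 11 (mod 103).
Multiplying by 68⁻¹ = 50 gives x ≡ 50·11 = 550 = 5·103 + 35 ≡ 35 (mod 103).
Check: ψ(35) = 68·35 + 93 = 2473 = 24·103 + 1 ≡ 1 (mod 103).

35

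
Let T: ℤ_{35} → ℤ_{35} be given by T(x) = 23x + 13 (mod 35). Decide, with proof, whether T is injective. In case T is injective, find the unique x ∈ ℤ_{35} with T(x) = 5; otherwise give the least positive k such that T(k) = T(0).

Suppose T(s) = T(t) in ℤ_{35}. Then 23s + 13 ≡ 23t + 13 (mod 35), hence 23(s − t) ≡ 0 (mod 35).
Since gcd(23, 35) = 1, 23 is invertible modulo 35, so s − t ≡ 0 (mod 35), i.e. s = t.
So T is injective.
We now compute 23⁻¹ mod 35 explicitly. Euclid's algorithm: 35 = 1·23 + 12, 23 = 1·12 + 11, 12 = 1·11 + 1; back-substituting gives 1 = 32·23 − 21·35, so 23⁻¹ ≡ 32 (mod 35).
Since T is injective, we compute T⁻¹(5): solve 23x + 13 ≡ 5 (mod 35), i.e. 23x ≡ 27 (mod 35).
Multiplying by 23⁻¹ = 32 gives x ≡ 32·27 = 864 = 24·35 + 24 ≡ 24 (mod 35).
Check: T(24) = 23·24 + 13 = 565 = 16·35 + 5 ≡ 5 (mod 35).

24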